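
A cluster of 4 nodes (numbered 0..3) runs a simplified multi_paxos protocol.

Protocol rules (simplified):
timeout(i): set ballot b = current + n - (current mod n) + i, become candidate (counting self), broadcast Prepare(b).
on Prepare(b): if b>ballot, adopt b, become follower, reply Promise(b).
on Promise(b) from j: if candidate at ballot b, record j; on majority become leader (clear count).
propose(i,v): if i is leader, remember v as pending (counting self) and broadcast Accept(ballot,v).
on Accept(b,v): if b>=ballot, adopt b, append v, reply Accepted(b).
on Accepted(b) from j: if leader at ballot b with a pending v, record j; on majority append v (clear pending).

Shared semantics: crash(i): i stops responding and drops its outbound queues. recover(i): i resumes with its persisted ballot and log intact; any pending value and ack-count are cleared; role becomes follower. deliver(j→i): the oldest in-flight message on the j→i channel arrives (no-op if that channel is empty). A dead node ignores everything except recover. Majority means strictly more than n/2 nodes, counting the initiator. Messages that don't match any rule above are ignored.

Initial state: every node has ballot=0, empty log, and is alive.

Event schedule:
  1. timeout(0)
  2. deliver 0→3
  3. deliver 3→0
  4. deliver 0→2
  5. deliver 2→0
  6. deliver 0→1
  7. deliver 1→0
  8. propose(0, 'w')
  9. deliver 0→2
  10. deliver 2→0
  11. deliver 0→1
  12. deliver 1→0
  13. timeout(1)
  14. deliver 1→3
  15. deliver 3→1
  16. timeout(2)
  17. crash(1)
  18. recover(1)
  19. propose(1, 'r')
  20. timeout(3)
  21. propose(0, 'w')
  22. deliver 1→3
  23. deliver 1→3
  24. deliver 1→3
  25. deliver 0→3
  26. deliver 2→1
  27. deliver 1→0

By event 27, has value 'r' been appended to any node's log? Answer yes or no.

1. timeout(0):  <0:cand b4 ->
2. deliver 0→3:  <3:foll b4 ->
3. deliver 3→0:  nop
4. deliver 0→2:  <2:foll b4 ->
5. deliver 2→0:  <0:lead b4 ->
6. deliver 0→1:  <1:foll b4 ->
7. deliver 1→0:  nop
8. propose(0,'w'):  nop
9. deliver 0→2:  <2:foll b4 w>
10. deliver 2→0:  nop
11. deliver 0→1:  <1:foll b4 w>
12. deliver 1→0:  <0:lead b4 w>
13. timeout(1):  <1:cand b9 w>
14. deliver 1→3:  <3:foll b9 ->
15. deliver 3→1:  nop
16. timeout(2):  <2:cand b10 w>
17. crash(1):  <1:✗cand b9 w>
18. recover(1):  <1:foll b9 w>
19. propose(1,'r'):  nop
20. timeout(3):  <3:cand b15 ->
21. propose(0,'w'):  nop
22. deliver 1→3:  nop
23. deliver 1→3:  nop
24. deliver 1→3:  nop
25. deliver 0→3:  nop
26. deliver 2→1:  <1:foll b10 w>
27. deliver 1→0:  nop

no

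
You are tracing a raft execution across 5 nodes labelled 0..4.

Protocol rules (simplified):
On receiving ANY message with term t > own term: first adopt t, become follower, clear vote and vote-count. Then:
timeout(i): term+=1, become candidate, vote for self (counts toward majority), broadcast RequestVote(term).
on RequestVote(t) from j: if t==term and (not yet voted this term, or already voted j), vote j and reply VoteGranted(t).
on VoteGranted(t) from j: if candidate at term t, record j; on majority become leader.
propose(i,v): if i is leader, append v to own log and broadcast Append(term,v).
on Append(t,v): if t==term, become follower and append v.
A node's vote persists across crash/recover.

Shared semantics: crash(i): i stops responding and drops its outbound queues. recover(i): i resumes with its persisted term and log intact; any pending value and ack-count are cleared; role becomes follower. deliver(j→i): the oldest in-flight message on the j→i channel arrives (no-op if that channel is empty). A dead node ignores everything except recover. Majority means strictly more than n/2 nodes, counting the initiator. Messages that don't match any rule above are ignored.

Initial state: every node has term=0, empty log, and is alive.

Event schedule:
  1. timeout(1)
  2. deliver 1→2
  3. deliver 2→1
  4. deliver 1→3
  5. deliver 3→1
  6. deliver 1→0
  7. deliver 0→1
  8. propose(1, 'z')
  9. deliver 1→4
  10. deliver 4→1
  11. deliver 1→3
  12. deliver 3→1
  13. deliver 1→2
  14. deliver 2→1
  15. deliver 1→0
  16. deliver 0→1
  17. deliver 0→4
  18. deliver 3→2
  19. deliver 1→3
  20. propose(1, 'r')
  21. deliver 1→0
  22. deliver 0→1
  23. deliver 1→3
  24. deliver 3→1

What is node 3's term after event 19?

after 1 — timeout(1): n1:cand/t1/[-]
after 2 — deliver 1→2: n2:foll/t1/[-]
after 3 — deliver 2→1: ·
after 4 — deliver 1→3: n3:foll/t1/[-]
after 5 — deliver 3→1: n1:lead/t1/[-]
after 6 — deliver 1→0: n0:foll/t1/[-]
after 7 — deliver 0→1: ·
after 8 — propose(1,'z'): n1:lead/t1/[z]
after 9 — deliver 1→4: n4:foll/t1/[-]
after 10 — deliver 4→1: ·
after 11 — deliver 1→3: n3:foll/t1/[z]
after 12 — deliver 3→1: ·
after 13 — deliver 1→2: n2:foll/t1/[z]
after 14 — deliver 2→1: ·
after 15 — deliver 1→0: n0:foll/t1/[z]
after 16 — deliver 0→1: ·
after 17 — deliver 0→4: ·
after 18 — deliver 3→2: ·
after 19 — deliver 1→3: ·

1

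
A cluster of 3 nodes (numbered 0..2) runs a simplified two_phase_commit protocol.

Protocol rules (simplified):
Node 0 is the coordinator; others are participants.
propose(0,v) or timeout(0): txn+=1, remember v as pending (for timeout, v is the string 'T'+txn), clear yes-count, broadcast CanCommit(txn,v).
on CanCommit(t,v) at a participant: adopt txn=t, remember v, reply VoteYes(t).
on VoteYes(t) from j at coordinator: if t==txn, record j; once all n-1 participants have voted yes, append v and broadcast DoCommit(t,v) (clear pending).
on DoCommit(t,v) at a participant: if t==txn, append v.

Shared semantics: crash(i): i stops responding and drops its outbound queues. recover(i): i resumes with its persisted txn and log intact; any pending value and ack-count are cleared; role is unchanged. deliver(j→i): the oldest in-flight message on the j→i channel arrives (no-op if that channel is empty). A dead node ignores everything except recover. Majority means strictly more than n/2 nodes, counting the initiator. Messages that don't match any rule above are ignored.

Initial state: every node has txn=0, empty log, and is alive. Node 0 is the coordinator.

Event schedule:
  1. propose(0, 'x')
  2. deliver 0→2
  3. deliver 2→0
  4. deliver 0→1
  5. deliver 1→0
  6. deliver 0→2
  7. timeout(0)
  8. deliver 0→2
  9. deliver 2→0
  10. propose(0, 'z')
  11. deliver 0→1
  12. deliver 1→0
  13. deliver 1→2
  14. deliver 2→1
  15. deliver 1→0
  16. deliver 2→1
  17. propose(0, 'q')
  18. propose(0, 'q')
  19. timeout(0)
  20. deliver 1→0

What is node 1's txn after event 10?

1. propose(0,'x'):  <0:coor t1 ->
2. deliver 0→2:  <2:part t1 ->
3. deliver 2→0:  nop
4. deliver 0→1:  <1:part t1 ->
5. deliver 1→0:  <0:coor t1 x>
6. deliver 0→2:  <2:part t1 x>
7. timeout(0):  <0:coor t2 x>
8. deliver 0→2:  <2:part t2 x>
9. deliver 2→0:  nop
10. propose(0,'z'):  <0:coor t3 x>

1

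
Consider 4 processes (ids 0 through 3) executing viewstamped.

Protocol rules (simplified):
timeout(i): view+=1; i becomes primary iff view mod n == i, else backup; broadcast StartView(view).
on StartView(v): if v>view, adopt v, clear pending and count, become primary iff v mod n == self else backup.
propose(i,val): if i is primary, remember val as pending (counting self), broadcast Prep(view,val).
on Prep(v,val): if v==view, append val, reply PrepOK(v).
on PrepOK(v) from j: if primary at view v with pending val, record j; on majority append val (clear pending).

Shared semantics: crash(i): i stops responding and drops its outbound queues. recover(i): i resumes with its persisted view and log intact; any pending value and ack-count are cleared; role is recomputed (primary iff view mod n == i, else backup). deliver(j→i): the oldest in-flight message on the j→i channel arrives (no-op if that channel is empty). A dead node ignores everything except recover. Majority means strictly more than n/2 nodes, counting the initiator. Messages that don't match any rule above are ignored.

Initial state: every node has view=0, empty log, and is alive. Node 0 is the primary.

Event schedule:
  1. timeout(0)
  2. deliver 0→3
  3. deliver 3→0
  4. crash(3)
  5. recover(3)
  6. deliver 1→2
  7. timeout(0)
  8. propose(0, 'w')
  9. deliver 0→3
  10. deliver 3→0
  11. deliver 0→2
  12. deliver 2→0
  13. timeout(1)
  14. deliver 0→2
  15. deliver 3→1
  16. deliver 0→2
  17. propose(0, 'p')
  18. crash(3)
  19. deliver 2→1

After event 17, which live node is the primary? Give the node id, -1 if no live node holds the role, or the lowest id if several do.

1

e1 timeout(0): 0[back,v=1,-]
e2 deliver 0→3: 3[back,v=1,-]
e3 deliver 3→0: ·
e4 crash(3): 3[✗back,v=1,-]
e5 recover(3): 3[back,v=1,-]
e6 deliver 1→2: ·
e7 timeout(0): 0[back,v=2,-]
e8 propose(0,'w'): ·
e9 deliver 0→3: 3[back,v=2,-]
e10 deliver 3→0: ·
e11 deliver 0→2: 2[back,v=1,-]
e12 deliver 2→0: ·
e13 timeout(1): 1[prim,v=1,-]
e14 deliver 0→2: 2[prim,v=2,-]
e15 deliver 3→1: ·
e16 deliver 0→2: ·
e17 propose(0,'p'): ·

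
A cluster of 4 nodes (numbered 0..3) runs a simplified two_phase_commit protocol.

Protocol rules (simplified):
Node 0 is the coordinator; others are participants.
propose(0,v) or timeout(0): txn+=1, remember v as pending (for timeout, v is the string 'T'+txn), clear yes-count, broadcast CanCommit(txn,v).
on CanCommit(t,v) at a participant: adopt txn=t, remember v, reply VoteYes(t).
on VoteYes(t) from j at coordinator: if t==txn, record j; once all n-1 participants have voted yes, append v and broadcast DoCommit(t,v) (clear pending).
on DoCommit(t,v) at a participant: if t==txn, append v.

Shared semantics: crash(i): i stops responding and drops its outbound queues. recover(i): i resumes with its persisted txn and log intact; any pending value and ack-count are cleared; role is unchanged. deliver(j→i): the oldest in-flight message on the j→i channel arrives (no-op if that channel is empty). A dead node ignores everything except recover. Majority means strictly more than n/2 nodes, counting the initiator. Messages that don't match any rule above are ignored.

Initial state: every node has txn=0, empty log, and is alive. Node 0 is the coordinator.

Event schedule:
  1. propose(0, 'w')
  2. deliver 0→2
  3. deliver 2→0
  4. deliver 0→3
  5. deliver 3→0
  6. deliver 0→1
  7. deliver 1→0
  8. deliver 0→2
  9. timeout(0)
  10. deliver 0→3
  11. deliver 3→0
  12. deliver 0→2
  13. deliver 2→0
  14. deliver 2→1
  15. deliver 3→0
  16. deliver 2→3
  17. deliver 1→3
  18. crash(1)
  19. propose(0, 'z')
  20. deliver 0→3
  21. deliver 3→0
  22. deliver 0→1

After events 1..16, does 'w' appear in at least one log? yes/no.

1. propose(0,'w'):  <0:coor t1 ->
2. deliver 0→2:  <2:part t1 ->
3. deliver 2→0:  nop
4. deliver 0→3:  <3:part t1 ->
5. deliver 3→0:  nop
6. deliver 0→1:  <1:part t1 ->
7. deliver 1→0:  <0:coor t1 w>
8. deliver 0→2:  <2:part t1 w>
9. timeout(0):  <0:coor t2 w>
10. deliver 0→3:  <3:part t1 w>
11. deliver 3→0:  nop
12. deliver 0→2:  <2:part t2 w>
13. deliver 2→0:  nop
14. deliver 2→1:  nop
15. deliver 3→0:  nop
16. deliver 2→3:  nop

yes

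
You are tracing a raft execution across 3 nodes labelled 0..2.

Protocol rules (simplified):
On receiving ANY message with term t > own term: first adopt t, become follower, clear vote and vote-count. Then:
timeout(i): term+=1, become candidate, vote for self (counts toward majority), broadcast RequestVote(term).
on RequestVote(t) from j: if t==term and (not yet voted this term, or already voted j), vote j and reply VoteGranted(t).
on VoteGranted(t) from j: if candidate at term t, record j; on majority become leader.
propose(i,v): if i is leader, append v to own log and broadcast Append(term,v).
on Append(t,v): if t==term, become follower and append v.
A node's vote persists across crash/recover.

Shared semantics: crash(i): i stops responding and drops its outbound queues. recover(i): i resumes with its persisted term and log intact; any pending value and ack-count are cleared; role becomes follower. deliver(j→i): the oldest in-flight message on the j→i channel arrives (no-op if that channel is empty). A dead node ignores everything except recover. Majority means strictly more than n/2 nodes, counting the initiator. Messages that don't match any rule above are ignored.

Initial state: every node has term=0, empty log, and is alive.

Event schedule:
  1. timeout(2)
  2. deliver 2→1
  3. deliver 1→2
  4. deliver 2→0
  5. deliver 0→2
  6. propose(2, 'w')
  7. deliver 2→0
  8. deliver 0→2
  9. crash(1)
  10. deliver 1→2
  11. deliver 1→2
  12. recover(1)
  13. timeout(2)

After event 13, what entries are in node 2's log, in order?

after 1 — timeout(2): n2:cand/t1/[-]
after 2 — deliver 2→1: n1:foll/t1/[-]
after 3 — deliver 1→2: n2:lead/t1/[-]
after 4 — deliver 2→0: n0:foll/t1/[-]
after 5 — deliver 0→2: ·
after 6 — propose(2,'w'): n2:lead/t1/[w]
after 7 — deliver 2→0: n0:foll/t1/[w]
after 8 — deliver 0→2: ·
after 9 — crash(1): n1:✗foll/t1/[-]
after 10 — deliver 1→2: ·
after 11 — deliver 1→2: ·
after 12 — recover(1): n1:foll/t1/[-]
after 13 — timeout(2): n2:cand/t2/[w]

w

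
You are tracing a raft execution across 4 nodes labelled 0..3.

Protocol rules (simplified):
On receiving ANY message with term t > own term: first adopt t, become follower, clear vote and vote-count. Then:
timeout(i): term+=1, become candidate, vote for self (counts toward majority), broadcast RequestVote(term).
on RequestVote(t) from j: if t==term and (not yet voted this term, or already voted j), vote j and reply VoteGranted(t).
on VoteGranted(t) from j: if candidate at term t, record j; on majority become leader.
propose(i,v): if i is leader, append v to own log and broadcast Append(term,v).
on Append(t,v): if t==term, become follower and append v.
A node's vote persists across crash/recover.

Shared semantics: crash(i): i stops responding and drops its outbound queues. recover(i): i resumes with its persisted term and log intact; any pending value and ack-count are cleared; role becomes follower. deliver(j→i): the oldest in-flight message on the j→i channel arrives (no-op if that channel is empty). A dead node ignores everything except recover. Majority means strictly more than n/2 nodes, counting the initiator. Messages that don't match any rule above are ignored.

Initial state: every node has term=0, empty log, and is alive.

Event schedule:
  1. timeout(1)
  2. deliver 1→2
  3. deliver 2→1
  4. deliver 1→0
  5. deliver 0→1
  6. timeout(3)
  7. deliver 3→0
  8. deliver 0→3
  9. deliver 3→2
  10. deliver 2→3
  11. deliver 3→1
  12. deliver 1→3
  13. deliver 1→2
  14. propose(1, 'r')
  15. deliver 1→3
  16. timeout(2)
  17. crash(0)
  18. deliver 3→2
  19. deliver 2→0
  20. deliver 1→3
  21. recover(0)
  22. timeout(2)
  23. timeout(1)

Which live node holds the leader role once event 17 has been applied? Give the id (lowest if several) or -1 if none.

1

1. timeout(1):  <1:cand t1 ->
2. deliver 1→2:  <2:foll t1 ->
3. deliver 2→1:  nop
4. deliver 1→0:  <0:foll t1 ->
5. deliver 0→1:  <1:lead t1 ->
6. timeout(3):  <3:cand t1 ->
7. deliver 3→0:  nop
8. deliver 0→3:  nop
9. deliver 3→2:  nop
10. deliver 2→3:  nop
11. deliver 3→1:  nop
12. deliver 1→3:  nop
13. deliver 1→2:  nop
14. propose(1,'r'):  <1:lead t1 r>
15. deliver 1→3:  <3:foll t1 r>
16. timeout(2):  <2:cand t2 ->
17. crash(0):  <0:✗foll t1 ->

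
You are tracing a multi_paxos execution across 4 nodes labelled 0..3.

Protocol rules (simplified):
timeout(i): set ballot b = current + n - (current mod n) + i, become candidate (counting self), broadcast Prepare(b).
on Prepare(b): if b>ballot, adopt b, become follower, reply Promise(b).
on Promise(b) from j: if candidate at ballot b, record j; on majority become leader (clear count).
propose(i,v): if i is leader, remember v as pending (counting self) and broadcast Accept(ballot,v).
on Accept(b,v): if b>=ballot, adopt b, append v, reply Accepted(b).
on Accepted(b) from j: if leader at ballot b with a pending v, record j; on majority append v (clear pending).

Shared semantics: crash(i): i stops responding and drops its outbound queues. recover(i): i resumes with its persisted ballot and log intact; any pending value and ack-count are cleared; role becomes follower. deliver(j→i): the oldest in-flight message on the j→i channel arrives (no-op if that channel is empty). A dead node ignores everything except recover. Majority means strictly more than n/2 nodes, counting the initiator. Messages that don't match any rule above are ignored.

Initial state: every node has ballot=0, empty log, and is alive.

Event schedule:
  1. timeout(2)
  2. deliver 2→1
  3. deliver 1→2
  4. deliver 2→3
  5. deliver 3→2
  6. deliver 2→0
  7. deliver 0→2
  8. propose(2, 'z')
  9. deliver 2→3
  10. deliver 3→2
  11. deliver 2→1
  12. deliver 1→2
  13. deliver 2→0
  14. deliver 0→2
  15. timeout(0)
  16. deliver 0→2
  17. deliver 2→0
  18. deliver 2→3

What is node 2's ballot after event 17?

8

e1 timeout(2): 2[cand,b=6,-]
e2 deliver 2→1: 1[foll,b=6,-]
e3 deliver 1→2: ·
e4 deliver 2→3: 3[foll,b=6,-]
e5 deliver 3→2: 2[lead,b=6,-]
e6 deliver 2→0: 0[foll,b=6,-]
e7 deliver 0→2: ·
e8 propose(2,'z'): ·
e9 deliver 2→3: 3[foll,b=6,z]
e10 deliver 3→2: ·
e11 deliver 2→1: 1[foll,b=6,z]
e12 deliver 1→2: 2[lead,b=6,z]
e13 deliver 2→0: 0[foll,b=6,z]
e14 deliver 0→2: ·
e15 timeout(0): 0[cand,b=8,z]
e16 deliver 0→2: 2[foll,b=8,z]
e17 deliver 2→0: ·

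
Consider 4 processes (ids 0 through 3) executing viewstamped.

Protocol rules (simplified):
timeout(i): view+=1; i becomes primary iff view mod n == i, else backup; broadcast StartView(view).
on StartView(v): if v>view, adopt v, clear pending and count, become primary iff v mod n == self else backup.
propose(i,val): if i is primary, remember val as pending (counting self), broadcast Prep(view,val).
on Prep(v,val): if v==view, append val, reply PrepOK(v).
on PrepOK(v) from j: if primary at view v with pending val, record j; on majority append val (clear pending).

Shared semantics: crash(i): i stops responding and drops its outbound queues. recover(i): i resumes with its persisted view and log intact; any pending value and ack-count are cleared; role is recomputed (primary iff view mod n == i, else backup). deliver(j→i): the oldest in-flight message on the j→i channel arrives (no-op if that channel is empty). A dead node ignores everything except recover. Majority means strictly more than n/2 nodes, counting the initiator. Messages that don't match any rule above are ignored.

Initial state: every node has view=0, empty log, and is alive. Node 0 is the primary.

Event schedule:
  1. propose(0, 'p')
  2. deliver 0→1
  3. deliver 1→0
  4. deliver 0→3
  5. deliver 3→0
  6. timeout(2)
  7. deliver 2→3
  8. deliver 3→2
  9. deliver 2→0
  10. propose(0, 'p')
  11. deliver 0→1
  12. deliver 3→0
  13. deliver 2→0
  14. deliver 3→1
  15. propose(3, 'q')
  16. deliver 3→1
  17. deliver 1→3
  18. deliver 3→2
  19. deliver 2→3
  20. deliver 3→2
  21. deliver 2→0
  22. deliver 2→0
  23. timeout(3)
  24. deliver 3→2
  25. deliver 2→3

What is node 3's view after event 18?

step 1 propose(0,'p'): —
step 2 deliver 0→1: 1={back,v=0,log=p}
step 3 deliver 1→0: —
step 4 deliver 0→3: 3={back,v=0,log=p}
step 5 deliver 3→0: 0={prim,v=0,log=p}
step 6 timeout(2): 2={back,v=1,log=-}
step 7 deliver 2→3: 3={back,v=1,log=p}
step 8 deliver 3→2: —
step 9 deliver 2→0: 0={back,v=1,log=p}
step 10 propose(0,'p'): —
step 11 deliver 0→1: —
step 12 deliver 3→0: —
step 13 deliver 2→0: —
step 14 deliver 3→1: —
step 15 propose(3,'q'): —
step 16 deliver 3→1: —
step 17 deliver 1→3: —
step 18 deliver 3→2: —

1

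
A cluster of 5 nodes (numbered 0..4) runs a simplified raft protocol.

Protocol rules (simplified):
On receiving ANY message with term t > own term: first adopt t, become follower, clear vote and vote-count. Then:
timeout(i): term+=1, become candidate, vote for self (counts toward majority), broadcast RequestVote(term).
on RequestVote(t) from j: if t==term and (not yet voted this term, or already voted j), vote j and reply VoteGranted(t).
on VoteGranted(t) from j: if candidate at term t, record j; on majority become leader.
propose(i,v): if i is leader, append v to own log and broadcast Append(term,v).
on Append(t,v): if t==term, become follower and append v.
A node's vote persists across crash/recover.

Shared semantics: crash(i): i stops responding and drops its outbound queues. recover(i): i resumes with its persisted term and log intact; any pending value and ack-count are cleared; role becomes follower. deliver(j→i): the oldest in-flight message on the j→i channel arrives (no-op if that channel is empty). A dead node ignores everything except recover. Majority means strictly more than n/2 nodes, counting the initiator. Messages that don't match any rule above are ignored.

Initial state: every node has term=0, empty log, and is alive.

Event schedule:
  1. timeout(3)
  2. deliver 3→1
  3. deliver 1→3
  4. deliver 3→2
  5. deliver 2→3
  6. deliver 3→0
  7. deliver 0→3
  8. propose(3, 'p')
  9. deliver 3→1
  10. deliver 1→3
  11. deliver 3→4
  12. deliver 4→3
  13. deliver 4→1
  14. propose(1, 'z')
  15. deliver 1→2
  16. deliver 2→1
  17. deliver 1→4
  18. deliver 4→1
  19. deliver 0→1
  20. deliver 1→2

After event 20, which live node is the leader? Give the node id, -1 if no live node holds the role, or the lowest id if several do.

after 1 — timeout(3): n3:cand/t1/[-]
after 2 — deliver 3→1: n1:foll/t1/[-]
after 3 — deliver 1→3: ·
after 4 — deliver 3→2: n2:foll/t1/[-]
after 5 — deliver 2→3: n3:lead/t1/[-]
after 6 — deliver 3→0: n0:foll/t1/[-]
after 7 — deliver 0→3: ·
after 8 — propose(3,'p'): n3:lead/t1/[p]
after 9 — deliver 3→1: n1:foll/t1/[p]
after 10 — deliver 1→3: ·
after 11 — deliver 3→4: n4:foll/t1/[-]
after 12 — deliver 4→3: ·
after 13 — deliver 4→1: ·
after 14 — propose(1,'z'): ·
after 15 — deliver 1→2: ·
after 16 — deliver 2→1: ·
after 17 — deliver 1→4: ·
after 18 — deliver 4→1: ·
after 19 — deliver 0→1: ·
after 20 — deliver 1→2: ·

3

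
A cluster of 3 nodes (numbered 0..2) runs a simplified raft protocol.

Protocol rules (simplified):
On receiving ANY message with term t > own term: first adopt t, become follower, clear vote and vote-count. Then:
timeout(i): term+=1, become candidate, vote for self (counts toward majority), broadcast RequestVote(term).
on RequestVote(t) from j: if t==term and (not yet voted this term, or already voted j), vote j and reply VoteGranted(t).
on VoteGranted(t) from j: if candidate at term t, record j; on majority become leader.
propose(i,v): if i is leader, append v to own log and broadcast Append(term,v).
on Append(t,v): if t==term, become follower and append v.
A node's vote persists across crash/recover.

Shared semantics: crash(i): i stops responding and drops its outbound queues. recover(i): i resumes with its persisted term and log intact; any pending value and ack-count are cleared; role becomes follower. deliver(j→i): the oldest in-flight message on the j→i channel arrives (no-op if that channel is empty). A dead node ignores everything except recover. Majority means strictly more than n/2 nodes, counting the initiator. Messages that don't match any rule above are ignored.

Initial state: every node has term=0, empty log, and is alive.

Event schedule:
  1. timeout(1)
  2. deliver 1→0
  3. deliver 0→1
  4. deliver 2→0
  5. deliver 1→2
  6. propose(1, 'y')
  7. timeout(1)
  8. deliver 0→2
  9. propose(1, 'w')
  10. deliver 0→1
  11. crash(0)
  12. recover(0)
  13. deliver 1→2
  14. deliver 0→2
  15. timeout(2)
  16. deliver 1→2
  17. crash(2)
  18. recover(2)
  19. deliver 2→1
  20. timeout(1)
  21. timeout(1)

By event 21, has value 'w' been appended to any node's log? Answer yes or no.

no

e1 timeout(1): 1[cand,t=1,-]
e2 deliver 1→0: 0[foll,t=1,-]
e3 deliver 0→1: 1[lead,t=1,-]
e4 deliver 2→0: ·
e5 deliver 1→2: 2[foll,t=1,-]
e6 propose(1,'y'): 1[lead,t=1,y]
e7 timeout(1): 1[cand,t=2,y]
e8 deliver 0→2: ·
e9 propose(1,'w'): ·
e10 deliver 0→1: ·
e11 crash(0): 0[✗foll,t=1,-]
e12 recover(0): 0[foll,t=1,-]
e13 deliver 1→2: 2[foll,t=1,y]
e14 deliver 0→2: ·
e15 timeout(2): 2[cand,t=2,y]
e16 deliver 1→2: ·
e17 crash(2): 2[✗cand,t=2,y]
e18 recover(2): 2[foll,t=2,y]
e19 deliver 2→1: ·
e20 timeout(1): 1[cand,t=3,y]
e21 timeout(1): 1[cand,t=4,y]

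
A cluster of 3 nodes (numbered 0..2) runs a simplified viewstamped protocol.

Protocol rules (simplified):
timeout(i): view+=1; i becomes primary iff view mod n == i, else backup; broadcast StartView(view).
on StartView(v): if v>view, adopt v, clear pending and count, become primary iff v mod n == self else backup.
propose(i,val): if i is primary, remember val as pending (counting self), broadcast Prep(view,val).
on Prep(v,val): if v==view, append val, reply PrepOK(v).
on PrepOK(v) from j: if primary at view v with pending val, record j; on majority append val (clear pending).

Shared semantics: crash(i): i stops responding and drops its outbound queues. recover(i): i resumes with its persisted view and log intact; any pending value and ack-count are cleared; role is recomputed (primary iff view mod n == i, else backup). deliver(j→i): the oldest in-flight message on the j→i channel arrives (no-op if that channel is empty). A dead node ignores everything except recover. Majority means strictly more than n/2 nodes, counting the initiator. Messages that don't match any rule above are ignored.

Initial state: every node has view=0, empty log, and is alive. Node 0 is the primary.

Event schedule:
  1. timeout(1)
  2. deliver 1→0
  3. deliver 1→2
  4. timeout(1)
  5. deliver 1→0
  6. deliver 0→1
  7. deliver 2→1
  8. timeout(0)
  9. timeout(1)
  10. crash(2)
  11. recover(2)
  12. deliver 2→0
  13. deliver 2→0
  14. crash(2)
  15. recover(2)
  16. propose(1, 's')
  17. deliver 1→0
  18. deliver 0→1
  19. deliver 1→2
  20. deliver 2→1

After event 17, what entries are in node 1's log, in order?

empty

e1 timeout(1): 1[prim,v=1,-]
e2 deliver 1→0: 0[back,v=1,-]
e3 deliver 1→2: 2[back,v=1,-]
e4 timeout(1): 1[back,v=2,-]
e5 deliver 1→0: 0[back,v=2,-]
e6 deliver 0→1: ·
e7 deliver 2→1: ·
e8 timeout(0): 0[prim,v=3,-]
e9 timeout(1): 1[back,v=3,-]
e10 crash(2): 2[✗back,v=1,-]
e11 recover(2): 2[back,v=1,-]
e12 deliver 2→0: ·
e13 deliver 2→0: ·
e14 crash(2): 2[✗back,v=1,-]
e15 recover(2): 2[back,v=1,-]
e16 propose(1,'s'): ·
e17 deliver 1→0: ·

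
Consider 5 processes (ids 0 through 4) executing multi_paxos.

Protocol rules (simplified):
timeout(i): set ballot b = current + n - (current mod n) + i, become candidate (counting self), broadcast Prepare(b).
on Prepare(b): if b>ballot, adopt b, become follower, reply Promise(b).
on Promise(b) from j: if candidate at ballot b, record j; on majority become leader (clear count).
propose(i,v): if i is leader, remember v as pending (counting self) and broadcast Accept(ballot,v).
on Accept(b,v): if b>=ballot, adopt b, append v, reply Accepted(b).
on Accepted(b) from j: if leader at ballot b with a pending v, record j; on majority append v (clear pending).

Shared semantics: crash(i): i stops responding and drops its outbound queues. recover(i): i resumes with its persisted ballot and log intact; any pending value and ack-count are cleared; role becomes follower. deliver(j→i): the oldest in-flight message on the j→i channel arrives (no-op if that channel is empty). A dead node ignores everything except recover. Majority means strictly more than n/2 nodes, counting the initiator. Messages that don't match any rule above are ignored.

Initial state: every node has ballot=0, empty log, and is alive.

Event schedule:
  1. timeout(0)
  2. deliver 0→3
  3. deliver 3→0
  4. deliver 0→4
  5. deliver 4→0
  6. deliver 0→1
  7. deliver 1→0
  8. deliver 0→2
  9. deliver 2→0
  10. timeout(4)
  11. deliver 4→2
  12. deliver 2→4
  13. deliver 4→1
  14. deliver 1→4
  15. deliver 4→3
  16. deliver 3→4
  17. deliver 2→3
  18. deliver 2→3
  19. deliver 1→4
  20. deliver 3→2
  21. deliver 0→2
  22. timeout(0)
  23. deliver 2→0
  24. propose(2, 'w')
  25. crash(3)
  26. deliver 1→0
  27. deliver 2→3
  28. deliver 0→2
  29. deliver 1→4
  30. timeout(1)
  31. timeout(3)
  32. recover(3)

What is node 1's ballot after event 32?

16

after 1 — timeout(0): n0:cand/b5/[-]
after 2 — deliver 0→3: n3:foll/b5/[-]
after 3 — deliver 3→0: ·
after 4 — deliver 0→4: n4:foll/b5/[-]
after 5 — deliver 4→0: n0:lead/b5/[-]
after 6 — deliver 0→1: n1:foll/b5/[-]
after 7 — deliver 1→0: ·
after 8 — deliver 0→2: n2:foll/b5/[-]
after 9 — deliver 2→0: ·
after 10 — timeout(4): n4:cand/b14/[-]
after 11 — deliver 4→2: n2:foll/b14/[-]
after 12 — deliver 2→4: ·
after 13 — deliver 4→1: n1:foll/b14/[-]
after 14 — deliver 1→4: n4:lead/b14/[-]
after 15 — deliver 4→3: n3:foll/b14/[-]
after 16 — deliver 3→4: ·
after 17 — deliver 2→3: ·
after 18 — deliver 2→3: ·
after 19 — deliver 1→4: ·
after 20 — deliver 3→2: ·
after 21 — deliver 0→2: ·
after 22 — timeout(0): n0:cand/b10/[-]
after 23 — deliver 2→0: ·
after 24 — propose(2,'w'): ·
after 25 — crash(3): n3:✗foll/b14/[-]
after 26 — deliver 1→0: ·
after 27 — deliver 2→3: ·
after 28 — deliver 0→2: ·
after 29 — deliver 1→4: ·
after 30 — timeout(1): n1:cand/b16/[-]
after 31 — timeout(3): ·
after 32 — recover(3): n3:foll/b14/[-]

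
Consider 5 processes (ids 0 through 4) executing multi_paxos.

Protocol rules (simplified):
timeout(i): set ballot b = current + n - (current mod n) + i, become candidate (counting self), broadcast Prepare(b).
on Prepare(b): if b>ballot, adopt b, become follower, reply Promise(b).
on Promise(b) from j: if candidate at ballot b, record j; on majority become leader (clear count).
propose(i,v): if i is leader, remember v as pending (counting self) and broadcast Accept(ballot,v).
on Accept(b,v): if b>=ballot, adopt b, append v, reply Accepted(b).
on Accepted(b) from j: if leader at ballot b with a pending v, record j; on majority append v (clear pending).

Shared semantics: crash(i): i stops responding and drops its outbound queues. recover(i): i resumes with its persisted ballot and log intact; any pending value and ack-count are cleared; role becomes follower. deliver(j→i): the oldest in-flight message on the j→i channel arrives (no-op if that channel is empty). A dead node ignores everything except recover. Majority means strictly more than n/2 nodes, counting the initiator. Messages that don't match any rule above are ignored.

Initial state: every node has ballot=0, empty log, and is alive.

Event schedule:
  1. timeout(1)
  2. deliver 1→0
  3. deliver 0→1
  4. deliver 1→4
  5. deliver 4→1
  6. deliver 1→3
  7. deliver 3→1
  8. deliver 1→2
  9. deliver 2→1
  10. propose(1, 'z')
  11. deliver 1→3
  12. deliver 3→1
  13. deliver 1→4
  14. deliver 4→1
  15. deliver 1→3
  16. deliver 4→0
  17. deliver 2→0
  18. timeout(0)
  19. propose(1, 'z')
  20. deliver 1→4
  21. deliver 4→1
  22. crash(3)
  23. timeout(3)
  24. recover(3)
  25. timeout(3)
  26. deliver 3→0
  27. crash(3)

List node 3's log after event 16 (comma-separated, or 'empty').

z

[1] timeout(1) → N1(cand b6 [-])
[2] deliver 1→0 → N0(foll b6 [-])
[3] deliver 0→1 → ∅
[4] deliver 1→4 → N4(foll b6 [-])
[5] deliver 4→1 → N1(lead b6 [-])
[6] deliver 1→3 → N3(foll b6 [-])
[7] deliver 3→1 → ∅
[8] deliver 1→2 → N2(foll b6 [-])
[9] deliver 2→1 → ∅
[10] propose(1,'z') → ∅
[11] deliver 1→3 → N3(foll b6 [z])
[12] deliver 3→1 → ∅
[13] deliver 1→4 → N4(foll b6 [z])
[14] deliver 4→1 → N1(lead b6 [z])
[15] deliver 1→3 → ∅
[16] deliver 4→0 → ∅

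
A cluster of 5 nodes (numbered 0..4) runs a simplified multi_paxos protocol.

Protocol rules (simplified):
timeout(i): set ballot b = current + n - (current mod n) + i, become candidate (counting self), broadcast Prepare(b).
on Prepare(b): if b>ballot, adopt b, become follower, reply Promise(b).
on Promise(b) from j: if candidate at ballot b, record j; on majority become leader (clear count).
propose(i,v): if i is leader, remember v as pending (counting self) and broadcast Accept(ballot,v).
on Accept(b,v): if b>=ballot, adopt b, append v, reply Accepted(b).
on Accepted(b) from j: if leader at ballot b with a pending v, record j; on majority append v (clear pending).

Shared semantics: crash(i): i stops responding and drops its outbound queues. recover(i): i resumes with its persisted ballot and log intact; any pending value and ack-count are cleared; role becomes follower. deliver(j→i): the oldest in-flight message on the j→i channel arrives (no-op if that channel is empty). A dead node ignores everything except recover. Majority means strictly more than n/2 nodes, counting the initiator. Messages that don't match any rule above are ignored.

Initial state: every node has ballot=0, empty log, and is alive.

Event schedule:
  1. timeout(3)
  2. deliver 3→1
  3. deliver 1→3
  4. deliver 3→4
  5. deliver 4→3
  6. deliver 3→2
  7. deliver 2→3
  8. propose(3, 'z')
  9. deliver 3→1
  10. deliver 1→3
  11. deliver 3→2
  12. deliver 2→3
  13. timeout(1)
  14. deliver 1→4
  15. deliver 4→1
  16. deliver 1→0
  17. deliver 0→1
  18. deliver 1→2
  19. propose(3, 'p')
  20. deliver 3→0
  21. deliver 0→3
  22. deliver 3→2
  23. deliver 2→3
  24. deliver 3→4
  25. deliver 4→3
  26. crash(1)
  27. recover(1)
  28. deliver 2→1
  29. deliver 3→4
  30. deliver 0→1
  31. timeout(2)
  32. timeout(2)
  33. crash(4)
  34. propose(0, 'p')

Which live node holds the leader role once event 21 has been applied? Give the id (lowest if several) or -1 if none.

e1 timeout(3): 3[cand,b=8,-]
e2 deliver 3→1: 1[foll,b=8,-]
e3 deliver 1→3: ·
e4 deliver 3→4: 4[foll,b=8,-]
e5 deliver 4→3: 3[lead,b=8,-]
e6 deliver 3→2: 2[foll,b=8,-]
e7 deliver 2→3: ·
e8 propose(3,'z'): ·
e9 deliver 3→1: 1[foll,b=8,z]
e10 deliver 1→3: ·
e11 deliver 3→2: 2[foll,b=8,z]
e12 deliver 2→3: 3[lead,b=8,z]
e13 timeout(1): 1[cand,b=11,z]
e14 deliver 1→4: 4[foll,b=11,-]
e15 deliver 4→1: ·
e16 deliver 1→0: 0[foll,b=11,-]
e17 deliver 0→1: 1[lead,b=11,z]
e18 deliver 1→2: 2[foll,b=11,z]
e19 propose(3,'p'): ·
e20 deliver 3→0: ·
e21 deliver 0→3: ·

1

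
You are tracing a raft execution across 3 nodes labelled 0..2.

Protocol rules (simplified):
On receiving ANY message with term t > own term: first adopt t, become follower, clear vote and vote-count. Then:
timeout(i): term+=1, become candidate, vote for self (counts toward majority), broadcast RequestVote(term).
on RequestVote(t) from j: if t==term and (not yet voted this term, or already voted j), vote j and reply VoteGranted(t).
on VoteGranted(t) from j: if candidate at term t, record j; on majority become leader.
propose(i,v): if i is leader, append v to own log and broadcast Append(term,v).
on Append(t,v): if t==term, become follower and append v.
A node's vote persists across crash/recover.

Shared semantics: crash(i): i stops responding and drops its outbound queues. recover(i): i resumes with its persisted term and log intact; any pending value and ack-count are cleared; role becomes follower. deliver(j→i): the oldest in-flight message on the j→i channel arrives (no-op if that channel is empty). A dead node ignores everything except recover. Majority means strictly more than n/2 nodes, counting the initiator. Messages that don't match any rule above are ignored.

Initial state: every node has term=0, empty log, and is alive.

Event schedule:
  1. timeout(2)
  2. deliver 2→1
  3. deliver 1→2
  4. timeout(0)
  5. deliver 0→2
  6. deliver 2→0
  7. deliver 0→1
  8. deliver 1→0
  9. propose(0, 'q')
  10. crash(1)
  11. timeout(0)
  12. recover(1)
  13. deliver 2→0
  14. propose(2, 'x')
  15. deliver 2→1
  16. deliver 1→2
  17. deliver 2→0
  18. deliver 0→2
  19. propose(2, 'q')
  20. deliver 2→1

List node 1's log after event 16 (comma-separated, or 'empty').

x

step 1 timeout(2): 2={cand,t=1,log=-}
step 2 deliver 2→1: 1={foll,t=1,log=-}
step 3 deliver 1→2: 2={lead,t=1,log=-}
step 4 timeout(0): 0={cand,t=1,log=-}
step 5 deliver 0→2: —
step 6 deliver 2→0: —
step 7 deliver 0→1: —
step 8 deliver 1→0: —
step 9 propose(0,'q'): —
step 10 crash(1): 1={✗foll,t=1,log=-}
step 11 timeout(0): 0={cand,t=2,log=-}
step 12 recover(1): 1={foll,t=1,log=-}
step 13 deliver 2→0: —
step 14 propose(2,'x'): 2={lead,t=1,log=x}
step 15 deliver 2→1: 1={foll,t=1,log=x}
step 16 deliver 1→2: —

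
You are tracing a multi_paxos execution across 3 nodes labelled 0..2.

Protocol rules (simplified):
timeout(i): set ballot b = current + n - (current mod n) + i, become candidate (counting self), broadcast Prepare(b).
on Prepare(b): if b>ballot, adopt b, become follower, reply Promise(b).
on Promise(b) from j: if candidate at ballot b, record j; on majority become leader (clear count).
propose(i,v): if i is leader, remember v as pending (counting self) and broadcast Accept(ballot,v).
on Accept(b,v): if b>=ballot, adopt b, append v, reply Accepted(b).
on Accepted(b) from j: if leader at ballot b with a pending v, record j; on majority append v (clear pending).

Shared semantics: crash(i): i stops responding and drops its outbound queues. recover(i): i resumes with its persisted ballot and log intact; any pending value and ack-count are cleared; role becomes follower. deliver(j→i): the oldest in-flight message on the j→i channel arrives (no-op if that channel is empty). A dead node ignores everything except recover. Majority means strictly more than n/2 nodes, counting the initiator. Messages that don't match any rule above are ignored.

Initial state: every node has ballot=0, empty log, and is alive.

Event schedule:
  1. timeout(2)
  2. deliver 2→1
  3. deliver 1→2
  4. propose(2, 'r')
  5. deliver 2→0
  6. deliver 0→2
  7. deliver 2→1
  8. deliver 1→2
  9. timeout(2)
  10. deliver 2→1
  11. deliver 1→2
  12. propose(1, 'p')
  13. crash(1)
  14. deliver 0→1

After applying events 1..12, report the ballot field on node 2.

8

[1] timeout(2) → N2(cand b5 [-])
[2] deliver 2→1 → N1(foll b5 [-])
[3] deliver 1→2 → N2(lead b5 [-])
[4] propose(2,'r') → ∅
[5] deliver 2→0 → N0(foll b5 [-])
[6] deliver 0→2 → ∅
[7] deliver 2→1 → N1(foll b5 [r])
[8] deliver 1→2 → N2(lead b5 [r])
[9] timeout(2) → N2(cand b8 [r])
[10] deliver 2→1 → N1(foll b8 [r])
[11] deliver 1→2 → N2(lead b8 [r])
[12] propose(1,'p') → ∅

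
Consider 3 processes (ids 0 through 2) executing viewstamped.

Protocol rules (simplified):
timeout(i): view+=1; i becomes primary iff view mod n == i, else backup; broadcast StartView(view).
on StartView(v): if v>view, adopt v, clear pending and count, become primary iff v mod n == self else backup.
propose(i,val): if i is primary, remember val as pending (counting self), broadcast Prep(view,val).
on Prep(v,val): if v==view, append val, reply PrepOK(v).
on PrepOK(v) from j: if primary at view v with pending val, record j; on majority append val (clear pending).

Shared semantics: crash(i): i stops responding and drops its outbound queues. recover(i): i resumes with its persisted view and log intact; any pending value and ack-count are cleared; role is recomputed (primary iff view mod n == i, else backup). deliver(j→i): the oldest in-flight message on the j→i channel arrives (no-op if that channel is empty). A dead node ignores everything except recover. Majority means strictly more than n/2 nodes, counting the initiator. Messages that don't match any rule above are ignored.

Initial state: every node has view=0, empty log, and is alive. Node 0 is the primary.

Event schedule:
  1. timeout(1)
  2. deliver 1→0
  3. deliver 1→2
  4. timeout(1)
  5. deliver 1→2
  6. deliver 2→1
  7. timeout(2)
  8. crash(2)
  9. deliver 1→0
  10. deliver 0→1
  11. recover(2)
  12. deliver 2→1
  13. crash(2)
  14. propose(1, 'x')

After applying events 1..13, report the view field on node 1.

e1 timeout(1): 1[prim,v=1,-]
e2 deliver 1→0: 0[back,v=1,-]
e3 deliver 1→2: 2[back,v=1,-]
e4 timeout(1): 1[back,v=2,-]
e5 deliver 1→2: 2[prim,v=2,-]
e6 deliver 2→1: ·
e7 timeout(2): 2[back,v=3,-]
e8 crash(2): 2[✗back,v=3,-]
e9 deliver 1→0: 0[back,v=2,-]
e10 deliver 0→1: ·
e11 recover(2): 2[back,v=3,-]
e12 deliver 2→1: ·
e13 crash(2): 2[✗back,v=3,-]

2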